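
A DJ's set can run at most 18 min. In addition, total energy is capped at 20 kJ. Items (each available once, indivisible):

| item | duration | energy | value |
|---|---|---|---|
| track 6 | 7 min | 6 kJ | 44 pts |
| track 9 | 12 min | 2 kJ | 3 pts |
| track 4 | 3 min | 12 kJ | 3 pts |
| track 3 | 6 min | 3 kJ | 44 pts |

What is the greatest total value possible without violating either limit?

88 pts

Feasible sets respecting both limits:
- track 6+track 3: duration 13, energy 9, value 88
- track 6+track 4: duration 10, energy 18, value 47
- track 9+track 3: duration 18, energy 5, value 47
Best: 88 pts.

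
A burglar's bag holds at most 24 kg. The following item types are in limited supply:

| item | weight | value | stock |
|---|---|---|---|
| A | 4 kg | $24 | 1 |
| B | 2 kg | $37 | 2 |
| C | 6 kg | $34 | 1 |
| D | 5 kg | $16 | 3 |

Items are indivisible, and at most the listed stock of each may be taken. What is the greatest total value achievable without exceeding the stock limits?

Top feasible selections:
- 1×A + 2×B + 1×C + 2×D: weight 24, value 164
- 1×A + 2×B + 1×C + 1×D: weight 19, value 148
Best: $164.

$164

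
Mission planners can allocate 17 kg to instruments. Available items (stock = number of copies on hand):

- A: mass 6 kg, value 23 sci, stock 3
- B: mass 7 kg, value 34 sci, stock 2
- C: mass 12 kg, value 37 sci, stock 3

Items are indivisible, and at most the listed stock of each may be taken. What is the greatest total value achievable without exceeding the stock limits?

Top feasible selections:
- 2×B: mass 14, value 68
- 1×A + 1×B: mass 13, value 57
- 2×A: mass 12, value 46
- 1×C: mass 12, value 37
Best: 68 sci.

68 sci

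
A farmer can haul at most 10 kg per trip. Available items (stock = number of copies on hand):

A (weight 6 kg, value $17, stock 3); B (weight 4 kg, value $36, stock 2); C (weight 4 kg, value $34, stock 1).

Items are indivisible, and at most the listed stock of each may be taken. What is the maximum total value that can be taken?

Best selections within weight 10 and stock limits:
- 2×B: weight 8, value 72
- 1×B + 1×C: weight 8, value 70
Best: $72.

$72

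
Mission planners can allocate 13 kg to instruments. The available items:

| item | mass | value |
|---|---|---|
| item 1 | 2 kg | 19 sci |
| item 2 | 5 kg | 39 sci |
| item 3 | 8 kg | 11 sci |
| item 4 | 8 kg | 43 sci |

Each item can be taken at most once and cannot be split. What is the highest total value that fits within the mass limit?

82 sci

Check high-value combinations within 13 kg:
- item 2+item 4: mass 5+8=13, value 39+43=82
- item 1+item 4: mass 2+8=10, value 19+43=62
- item 1+item 2: mass 2+5=7, value 19+39=58
- item 2+item 3: mass 5+8=13, value 39+11=50
- item 4: mass 8, value 43
Best: 82 sci.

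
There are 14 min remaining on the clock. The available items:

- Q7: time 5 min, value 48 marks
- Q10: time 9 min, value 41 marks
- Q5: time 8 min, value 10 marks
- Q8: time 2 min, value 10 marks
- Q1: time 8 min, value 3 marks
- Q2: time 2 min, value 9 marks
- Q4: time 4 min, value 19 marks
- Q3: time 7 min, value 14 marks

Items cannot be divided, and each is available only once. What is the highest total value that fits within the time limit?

This is a 0/1 knapsack; check combinations near the capacity.
- Q7+Q10: time 5+9=14, value 48+41=89
- Q7+Q8+Q2+Q4: time 5+2+2+4=13, value 48+10+9+19=86
- Q7+Q8+Q4: time 5+2+4=11, value 48+10+19=77
- Q7+Q2+Q4: time 5+2+4=11, value 48+9+19=76
- Q7+Q8+Q3: time 5+2+7=14, value 48+10+14=72
Best: 89 marks.

89 marks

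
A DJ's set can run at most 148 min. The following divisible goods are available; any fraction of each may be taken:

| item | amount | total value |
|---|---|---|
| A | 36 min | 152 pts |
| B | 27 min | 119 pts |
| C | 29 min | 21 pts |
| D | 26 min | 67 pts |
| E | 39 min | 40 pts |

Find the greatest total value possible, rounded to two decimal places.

392.48

Take in order of value per unit:
- B (119/27 per unit): all 27 → value 119, running total 119.00
- A (152/36 per unit): all 36 → value 152, running total 271.00
- D (67/26 per unit): all 26 → value 67, running total 338.00
- E (40/39 per unit): all 39 → value 40, running total 378.00
- C (21/29 per unit): 20 of 29 → value 20×21/29 = 14.4828, running total 392.48
Total 392.48.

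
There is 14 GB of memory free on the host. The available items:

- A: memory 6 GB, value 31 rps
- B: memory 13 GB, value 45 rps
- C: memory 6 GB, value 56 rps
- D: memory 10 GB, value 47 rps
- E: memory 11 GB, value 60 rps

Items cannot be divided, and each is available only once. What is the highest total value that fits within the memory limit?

Check high-value combinations within 14 GB:
- A+C: memory 6+6=12, value 31+56=87
- E: memory 11, value 60
- C: memory 6, value 56
- D: memory 10, value 47
Best: 87 rps.

87 rps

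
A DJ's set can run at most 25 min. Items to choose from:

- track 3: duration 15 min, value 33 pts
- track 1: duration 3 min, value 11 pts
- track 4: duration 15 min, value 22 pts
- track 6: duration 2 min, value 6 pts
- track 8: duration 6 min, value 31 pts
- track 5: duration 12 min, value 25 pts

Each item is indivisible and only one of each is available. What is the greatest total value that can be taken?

75 pts

This is a 0/1 knapsack; check combinations near the capacity.
- track 3+track 1+track 8: duration 15+3+6=24, value 33+11+31=75
- track 1+track 6+track 8+track 5: duration 3+2+6+12=23, value 11+6+31+25=73
- track 3+track 6+track 8: duration 15+2+6=23, value 33+6+31=70
Best: 75 pts.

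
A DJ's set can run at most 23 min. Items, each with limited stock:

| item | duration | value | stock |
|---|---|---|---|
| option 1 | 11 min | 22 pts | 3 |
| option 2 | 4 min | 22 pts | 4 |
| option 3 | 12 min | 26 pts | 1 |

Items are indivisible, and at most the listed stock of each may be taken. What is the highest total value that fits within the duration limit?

88 pts

Top feasible selections:
- 4×option 2: duration 16, value 88
- 1×option 1 + 3×option 2: duration 23, value 88
- 2×option 2 + 1×option 3: duration 20, value 70
- 3×option 2: duration 12, value 66
Best: 88 pts.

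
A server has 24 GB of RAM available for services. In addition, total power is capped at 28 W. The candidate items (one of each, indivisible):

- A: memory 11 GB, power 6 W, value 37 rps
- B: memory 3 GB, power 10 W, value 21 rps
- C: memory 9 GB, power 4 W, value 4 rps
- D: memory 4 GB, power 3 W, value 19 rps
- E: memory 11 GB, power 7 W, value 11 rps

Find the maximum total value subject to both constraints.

77 rps

Feasible sets respecting both limits:
- A+B+D: memory 18, power 19, value 77
- A+B+C: memory 23, power 20, value 62
- A+C+D: memory 24, power 13, value 60
Best: 77 rps.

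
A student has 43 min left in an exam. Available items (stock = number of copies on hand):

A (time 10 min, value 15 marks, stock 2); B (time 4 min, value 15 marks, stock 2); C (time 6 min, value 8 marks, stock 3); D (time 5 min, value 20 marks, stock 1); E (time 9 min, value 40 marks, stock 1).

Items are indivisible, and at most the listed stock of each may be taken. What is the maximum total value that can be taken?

Best selections within time 43 and stock limits:
- 2×A + 2×B + 1×D + 1×E: time 42, value 120
- 2×B + 3×C + 1×D + 1×E: time 40, value 114
Best: 120 marks.

120 marks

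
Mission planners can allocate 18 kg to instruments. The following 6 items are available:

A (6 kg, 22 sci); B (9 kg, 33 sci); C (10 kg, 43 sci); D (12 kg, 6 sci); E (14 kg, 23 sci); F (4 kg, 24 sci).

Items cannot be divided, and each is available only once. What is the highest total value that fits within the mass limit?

67 sci

Check high-value combinations within 18 kg:
- C+F: mass 10+4=14, value 43+24=67
- A+C: mass 6+10=16, value 22+43=65
- B+F: mass 9+4=13, value 33+24=57
- A+B: mass 6+9=15, value 22+33=55
- E+F: mass 14+4=18, value 23+24=47
Best: 67 sci.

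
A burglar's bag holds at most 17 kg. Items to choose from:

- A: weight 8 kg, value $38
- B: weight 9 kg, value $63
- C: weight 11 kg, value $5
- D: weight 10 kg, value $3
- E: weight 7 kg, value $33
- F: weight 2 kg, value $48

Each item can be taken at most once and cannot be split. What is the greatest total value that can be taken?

$119

This is a 0/1 knapsack; check combinations near the capacity.
- A+E+F: weight 8+7+2=17, value 38+33+48=119
- B+F: weight 9+2=11, value 63+48=111
- A+B: weight 8+9=17, value 38+63=101
- B+E: weight 9+7=16, value 63+33=96
Best: $119.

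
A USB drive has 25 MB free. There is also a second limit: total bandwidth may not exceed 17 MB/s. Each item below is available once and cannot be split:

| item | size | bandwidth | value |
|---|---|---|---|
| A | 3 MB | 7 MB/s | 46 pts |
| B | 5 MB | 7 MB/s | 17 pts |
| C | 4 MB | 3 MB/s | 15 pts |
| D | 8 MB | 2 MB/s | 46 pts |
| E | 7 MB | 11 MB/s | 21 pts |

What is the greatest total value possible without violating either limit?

109 pts

Feasible sets respecting both limits:
- A+B+D: size 16, bandwidth 16, value 109
- A+C+D: size 15, bandwidth 12, value 107
- A+D: size 11, bandwidth 9, value 92
- C+D+E: size 19, bandwidth 16, value 82
Best: 109 pts.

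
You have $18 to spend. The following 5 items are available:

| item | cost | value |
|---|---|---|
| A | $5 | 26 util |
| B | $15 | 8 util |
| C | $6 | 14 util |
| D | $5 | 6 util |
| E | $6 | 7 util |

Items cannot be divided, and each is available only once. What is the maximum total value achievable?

This is a 0/1 knapsack; check combinations near the capacity.
- A+C+E: cost 5+6+6=17, value 26+14+7=47
- A+C+D: cost 5+6+5=16, value 26+14+6=46
- A+C: cost 5+6=11, value 26+14=40
- A+D+E: cost 5+5+6=16, value 26+6+7=39
- A+E: cost 5+6=11, value 26+7=33
Best: 47 util.

47 util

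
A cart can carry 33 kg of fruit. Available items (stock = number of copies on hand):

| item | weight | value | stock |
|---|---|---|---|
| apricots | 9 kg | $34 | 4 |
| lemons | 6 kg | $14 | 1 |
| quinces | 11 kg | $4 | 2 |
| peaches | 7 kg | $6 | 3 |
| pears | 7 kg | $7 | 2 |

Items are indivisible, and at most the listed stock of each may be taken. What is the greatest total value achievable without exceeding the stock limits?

Best selections within weight 33 and stock limits:
- 3×apricots + 1×lemons: weight 33, value 116
- 3×apricots: weight 27, value 102
Best: $116.

$116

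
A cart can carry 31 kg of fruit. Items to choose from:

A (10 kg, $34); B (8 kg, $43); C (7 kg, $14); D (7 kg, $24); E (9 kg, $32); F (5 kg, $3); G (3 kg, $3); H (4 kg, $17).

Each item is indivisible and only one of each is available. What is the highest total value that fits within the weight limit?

$126

Check high-value combinations within 31 kg:
- A+B+E+H: weight 10+8+9+4=31, value 34+43+32+17=126
- B+D+E+G+H: weight 8+7+9+3+4=31, value 43+24+32+3+17=119
- A+B+D+H: weight 10+8+7+4=29, value 34+43+24+17=118
Best: $126.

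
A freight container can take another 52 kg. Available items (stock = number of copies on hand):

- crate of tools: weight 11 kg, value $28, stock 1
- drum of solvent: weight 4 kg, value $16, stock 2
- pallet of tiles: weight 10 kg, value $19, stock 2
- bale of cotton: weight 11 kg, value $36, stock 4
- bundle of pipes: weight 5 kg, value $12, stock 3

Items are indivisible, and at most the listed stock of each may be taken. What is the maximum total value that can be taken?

Top feasible selections:
- 2×drum of solvent + 4×bale of cotton: weight 52, value 176
- 1×crate of tools + 2×drum of solvent + 3×bale of cotton: weight 52, value 168
- 2×drum of solvent + 3×bale of cotton + 2×bundle of pipes: weight 51, value 164
Best: $176.

$176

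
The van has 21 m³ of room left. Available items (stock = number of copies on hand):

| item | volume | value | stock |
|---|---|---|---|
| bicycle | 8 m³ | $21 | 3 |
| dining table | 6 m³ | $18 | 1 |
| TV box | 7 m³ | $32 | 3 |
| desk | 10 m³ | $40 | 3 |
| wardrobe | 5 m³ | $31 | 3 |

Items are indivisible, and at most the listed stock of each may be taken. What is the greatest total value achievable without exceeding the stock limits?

Best selections within volume 21 and stock limits:
- 1×dining table + 3×wardrobe: volume 21, value 111
- 1×desk + 2×wardrobe: volume 20, value 102
- 3×TV box: volume 21, value 96
Best: $111.

$111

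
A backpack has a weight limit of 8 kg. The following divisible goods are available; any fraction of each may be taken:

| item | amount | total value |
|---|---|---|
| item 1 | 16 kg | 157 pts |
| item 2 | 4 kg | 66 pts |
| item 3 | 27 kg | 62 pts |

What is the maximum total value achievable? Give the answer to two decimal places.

105.25

Take in order of value per unit:
- item 2 (66/4 per unit): all 4 → value 66, running total 66.00
- item 1 (157/16 per unit): 4 of 16 → value 4×157/16 = 39.2500, running total 105.25
Total 105.25.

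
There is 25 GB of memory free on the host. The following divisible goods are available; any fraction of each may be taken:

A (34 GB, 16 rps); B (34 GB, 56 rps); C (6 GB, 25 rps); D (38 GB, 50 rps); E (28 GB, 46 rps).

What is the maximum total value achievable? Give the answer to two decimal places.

Take in order of value per unit:
- C (25/6 per unit): all 6 → value 25, running total 25.00
- B (56/34 per unit): 19 of 34 → value 19×56/34 = 31.2941, running total 56.29
Total 56.29.

56.29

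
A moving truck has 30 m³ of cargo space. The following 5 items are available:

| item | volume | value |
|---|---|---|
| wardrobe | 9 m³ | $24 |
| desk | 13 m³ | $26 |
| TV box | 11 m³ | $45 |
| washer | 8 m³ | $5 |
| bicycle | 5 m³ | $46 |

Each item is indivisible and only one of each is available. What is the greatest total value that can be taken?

Check high-value combinations within 30 m³:
- desk+TV box+bicycle: volume 13+11+5=29, value 26+45+46=117
- wardrobe+TV box+bicycle: volume 9+11+5=25, value 24+45+46=115
- TV box+washer+bicycle: volume 11+8+5=24, value 45+5+46=96
- wardrobe+desk+bicycle: volume 9+13+5=27, value 24+26+46=96
- TV box+bicycle: volume 11+5=16, value 45+46=91
Best: $117.

$117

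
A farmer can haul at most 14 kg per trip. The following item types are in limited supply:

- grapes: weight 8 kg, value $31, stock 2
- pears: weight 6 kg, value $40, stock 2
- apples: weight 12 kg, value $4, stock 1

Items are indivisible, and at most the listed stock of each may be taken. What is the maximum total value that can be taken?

Best selections within weight 14 and stock limits:
- 2×pears: weight 12, value 80
- 1×grapes + 1×pears: weight 14, value 71
- 1×pears: weight 6, value 40
Best: $80.

$80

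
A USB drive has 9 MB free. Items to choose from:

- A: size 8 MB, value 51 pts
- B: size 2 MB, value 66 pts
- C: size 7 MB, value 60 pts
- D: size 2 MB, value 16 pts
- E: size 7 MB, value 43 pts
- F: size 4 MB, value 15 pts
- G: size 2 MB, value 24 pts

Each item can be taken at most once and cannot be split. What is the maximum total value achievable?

Check high-value combinations within 9 MB:
- B+C: size 2+7=9, value 66+60=126
- B+E: size 2+7=9, value 66+43=109
- B+D+G: size 2+2+2=6, value 66+16+24=106
Best: 126 pts.

126 pts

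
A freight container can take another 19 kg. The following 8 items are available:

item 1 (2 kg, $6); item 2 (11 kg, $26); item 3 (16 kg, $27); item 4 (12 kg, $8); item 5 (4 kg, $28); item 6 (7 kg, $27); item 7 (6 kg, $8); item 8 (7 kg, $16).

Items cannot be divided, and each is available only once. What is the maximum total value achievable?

$71

Check high-value combinations within 19 kg:
- item 5+item 6+item 8: weight 4+7+7=18, value 28+27+16=71
- item 1+item 5+item 6+item 7: weight 2+4+7+6=19, value 6+28+27+8=69
- item 5+item 6+item 7: weight 4+7+6=17, value 28+27+8=63
Best: $71.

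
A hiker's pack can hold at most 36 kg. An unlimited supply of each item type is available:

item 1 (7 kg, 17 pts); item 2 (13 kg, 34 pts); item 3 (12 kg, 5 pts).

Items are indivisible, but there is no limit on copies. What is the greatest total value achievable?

85 pts

Best value-per-unit is item 2 at 34/13; filling with it alone gives 2×34 = 68.
Optimal mix: 5×item 1 → weight 35, value 85.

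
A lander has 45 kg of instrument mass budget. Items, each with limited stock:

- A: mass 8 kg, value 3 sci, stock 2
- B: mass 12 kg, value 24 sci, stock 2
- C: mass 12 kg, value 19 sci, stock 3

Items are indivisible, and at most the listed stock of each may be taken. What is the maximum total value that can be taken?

70 sci

Best selections within mass 45 and stock limits:
- 1×A + 2×B + 1×C: mass 44, value 70
- 2×B + 1×C: mass 36, value 67
- 1×A + 1×B + 2×C: mass 44, value 65
Best: 70 sci.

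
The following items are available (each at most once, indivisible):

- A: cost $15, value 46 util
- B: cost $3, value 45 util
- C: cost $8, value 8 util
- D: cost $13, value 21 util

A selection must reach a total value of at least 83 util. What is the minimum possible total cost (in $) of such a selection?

18

Subsets with value ≥ 83, sorted by total cost:
- A+B: cost 18, value 91
- A+B+C: cost 26, value 99
- A+B+D: cost 31, value 112
Minimum cost: 18 $.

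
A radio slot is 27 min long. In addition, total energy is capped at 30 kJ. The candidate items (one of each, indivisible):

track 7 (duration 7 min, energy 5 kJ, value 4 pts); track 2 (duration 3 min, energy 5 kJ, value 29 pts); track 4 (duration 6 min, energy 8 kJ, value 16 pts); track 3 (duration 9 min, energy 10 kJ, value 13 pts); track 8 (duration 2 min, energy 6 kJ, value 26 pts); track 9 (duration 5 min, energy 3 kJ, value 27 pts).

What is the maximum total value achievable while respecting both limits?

Feasible sets respecting both limits:
- track 7+track 2+track 4+track 8+track 9: duration 23, energy 27, value 102
- track 7+track 2+track 3+track 8+track 9: duration 26, energy 29, value 99
- track 2+track 4+track 8+track 9: duration 16, energy 22, value 98
Best: 102 pts.

102 pts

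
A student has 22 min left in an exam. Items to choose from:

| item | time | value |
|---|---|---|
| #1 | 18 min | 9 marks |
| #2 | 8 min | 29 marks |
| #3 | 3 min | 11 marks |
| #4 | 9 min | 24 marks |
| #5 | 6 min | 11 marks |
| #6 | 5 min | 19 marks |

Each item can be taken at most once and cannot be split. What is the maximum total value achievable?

Check high-value combinations within 22 min:
- #2+#4+#6: time 8+9+5=22, value 29+24+19=72
- #2+#3+#5+#6: time 8+3+6+5=22, value 29+11+11+19=70
- #2+#3+#4: time 8+3+9=20, value 29+11+24=64
- #2+#3+#6: time 8+3+5=16, value 29+11+19=59
Best: 72 marks.

72 marks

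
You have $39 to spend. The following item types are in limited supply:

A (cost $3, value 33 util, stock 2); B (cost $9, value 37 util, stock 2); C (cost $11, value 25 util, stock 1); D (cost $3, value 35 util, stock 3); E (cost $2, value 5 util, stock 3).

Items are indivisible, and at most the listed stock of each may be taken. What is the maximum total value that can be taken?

260 util

Top feasible selections:
- 2×A + 2×B + 3×D + 3×E: cost 39, value 260
- 2×A + 2×B + 3×D + 2×E: cost 37, value 255
- 2×A + 2×B + 3×D + 1×E: cost 35, value 250
- 2×A + 2×B + 3×D: cost 33, value 245
Best: 260 util.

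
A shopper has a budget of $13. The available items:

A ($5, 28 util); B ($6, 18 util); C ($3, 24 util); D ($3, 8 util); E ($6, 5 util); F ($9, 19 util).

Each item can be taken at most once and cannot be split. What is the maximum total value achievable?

Check high-value combinations within $13:
- A+C+D: cost 5+3+3=11, value 28+24+8=60
- A+C: cost 5+3=8, value 28+24=52
- B+C+D: cost 6+3+3=12, value 18+24+8=50
- A+B: cost 5+6=11, value 28+18=46
- C+F: cost 3+9=12, value 24+19=43
Best: 60 util.

60 util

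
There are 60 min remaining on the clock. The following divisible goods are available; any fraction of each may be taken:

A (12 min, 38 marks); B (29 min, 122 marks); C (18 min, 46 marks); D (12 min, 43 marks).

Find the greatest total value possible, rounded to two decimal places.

Take in order of value per unit:
- B (122/29 per unit): all 29 → value 122, running total 122.00
- D (43/12 per unit): all 12 → value 43, running total 165.00
- A (38/12 per unit): all 12 → value 38, running total 203.00
- C (46/18 per unit): 7 of 18 → value 7×46/18 = 17.8889, running total 220.89
Total 220.89.

220.89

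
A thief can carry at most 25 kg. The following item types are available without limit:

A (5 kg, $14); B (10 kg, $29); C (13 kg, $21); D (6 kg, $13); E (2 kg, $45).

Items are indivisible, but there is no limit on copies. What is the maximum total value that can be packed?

Best value-per-unit is E at 45/2, and filling with it alone uses weight 12×2=24. No mix of the others beats 12×45 = 540.

$540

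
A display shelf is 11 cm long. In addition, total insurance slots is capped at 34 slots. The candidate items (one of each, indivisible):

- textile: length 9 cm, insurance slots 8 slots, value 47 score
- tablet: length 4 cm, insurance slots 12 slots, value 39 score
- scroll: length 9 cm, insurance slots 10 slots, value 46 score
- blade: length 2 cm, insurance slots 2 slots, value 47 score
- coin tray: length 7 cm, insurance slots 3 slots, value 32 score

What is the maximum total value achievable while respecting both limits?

94 score

Feasible sets respecting both limits:
- textile+blade: length 11, insurance slots 10, value 94
- scroll+blade: length 11, insurance slots 12, value 93
- tablet+blade: length 6, insurance slots 14, value 86
- blade+coin tray: length 9, insurance slots 5, value 79
Best: 94 score.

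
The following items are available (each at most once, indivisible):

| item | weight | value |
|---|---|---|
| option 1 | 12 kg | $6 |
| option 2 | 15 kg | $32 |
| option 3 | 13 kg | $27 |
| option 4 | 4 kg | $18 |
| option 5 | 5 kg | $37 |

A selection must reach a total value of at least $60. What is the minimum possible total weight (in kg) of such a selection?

18

Subsets with value ≥ 60, sorted by total weight:
- option 3+option 5: weight 18, value 64
- option 2+option 5: weight 20, value 69
- option 1+option 4+option 5: weight 21, value 61
- option 3+option 4+option 5: weight 22, value 82
Minimum weight: 18 kg.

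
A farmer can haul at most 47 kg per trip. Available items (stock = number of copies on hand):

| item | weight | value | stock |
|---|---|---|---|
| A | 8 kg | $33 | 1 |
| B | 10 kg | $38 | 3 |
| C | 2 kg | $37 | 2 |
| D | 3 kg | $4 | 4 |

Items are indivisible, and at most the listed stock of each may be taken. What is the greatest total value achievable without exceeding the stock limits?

Top feasible selections:
- 1×A + 3×B + 2×C + 1×D: weight 45, value 225
- 1×A + 3×B + 2×C: weight 42, value 221
- 3×B + 2×C + 4×D: weight 46, value 204
Best: $225.

$225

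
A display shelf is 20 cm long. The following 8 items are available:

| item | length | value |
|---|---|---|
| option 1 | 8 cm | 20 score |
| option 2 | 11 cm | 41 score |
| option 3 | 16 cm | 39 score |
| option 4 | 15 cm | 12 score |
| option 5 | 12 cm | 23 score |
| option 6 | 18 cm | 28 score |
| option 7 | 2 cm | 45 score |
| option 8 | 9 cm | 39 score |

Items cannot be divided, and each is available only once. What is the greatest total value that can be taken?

104 score

Check high-value combinations within 20 cm:
- option 1+option 7+option 8: length 8+2+9=19, value 20+45+39=104
- option 2+option 7: length 11+2=13, value 41+45=86
- option 7+option 8: length 2+9=11, value 45+39=84
- option 3+option 7: length 16+2=18, value 39+45=84
- option 2+option 8: length 11+9=20, value 41+39=80
Best: 104 score.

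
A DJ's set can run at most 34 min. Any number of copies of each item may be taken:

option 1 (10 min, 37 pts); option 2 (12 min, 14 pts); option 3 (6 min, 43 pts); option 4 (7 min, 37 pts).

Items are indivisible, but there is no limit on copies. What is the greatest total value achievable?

Best value-per-unit is option 3 at 43/6, and filling with it alone uses duration 5×6=30. No mix of the others beats 5×43 = 215.

215 pts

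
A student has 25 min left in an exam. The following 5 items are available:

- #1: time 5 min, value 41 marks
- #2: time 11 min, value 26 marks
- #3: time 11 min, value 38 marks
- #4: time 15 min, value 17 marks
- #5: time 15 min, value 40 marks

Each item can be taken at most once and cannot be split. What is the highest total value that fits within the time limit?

81 marks

This is a 0/1 knapsack; check combinations near the capacity.
- #1+#5: time 5+15=20, value 41+40=81
- #1+#3: time 5+11=16, value 41+38=79
- #1+#2: time 5+11=16, value 41+26=67
- #2+#3: time 11+11=22, value 26+38=64
Best: 81 marks.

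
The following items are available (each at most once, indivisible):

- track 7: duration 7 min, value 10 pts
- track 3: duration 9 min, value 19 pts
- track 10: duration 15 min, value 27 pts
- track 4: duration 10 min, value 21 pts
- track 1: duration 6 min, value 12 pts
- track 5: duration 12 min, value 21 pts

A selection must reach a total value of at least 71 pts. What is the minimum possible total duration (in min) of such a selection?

37

Subsets with value ≥ 71, sorted by total duration:
- track 3+track 4+track 1+track 5: duration 37, value 73
- track 7+track 3+track 4+track 5: duration 38, value 71
Minimum duration: 37 min.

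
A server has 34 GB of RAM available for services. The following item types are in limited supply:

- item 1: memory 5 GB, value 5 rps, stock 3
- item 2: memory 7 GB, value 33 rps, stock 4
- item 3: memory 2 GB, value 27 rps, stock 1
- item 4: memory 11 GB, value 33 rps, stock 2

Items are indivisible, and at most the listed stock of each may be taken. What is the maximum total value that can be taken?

159 rps

Top feasible selections:
- 4×item 2 + 1×item 3: memory 30, value 159
- 3×item 2 + 1×item 3 + 1×item 4: memory 34, value 159
- 1×item 1 + 4×item 2: memory 33, value 137
Best: 159 rps.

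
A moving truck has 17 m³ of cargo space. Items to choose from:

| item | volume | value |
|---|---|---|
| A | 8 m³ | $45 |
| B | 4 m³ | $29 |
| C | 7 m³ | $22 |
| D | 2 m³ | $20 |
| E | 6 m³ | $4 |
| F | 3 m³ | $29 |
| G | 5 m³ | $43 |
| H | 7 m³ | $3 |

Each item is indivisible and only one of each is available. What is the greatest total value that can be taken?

$123

Check high-value combinations within 17 m³:
- A+B+D+F: volume 8+4+2+3=17, value 45+29+20+29=123
- B+D+F+G: volume 4+2+3+5=14, value 29+20+29+43=121
- A+F+G: volume 8+3+5=16, value 45+29+43=117
Best: $123.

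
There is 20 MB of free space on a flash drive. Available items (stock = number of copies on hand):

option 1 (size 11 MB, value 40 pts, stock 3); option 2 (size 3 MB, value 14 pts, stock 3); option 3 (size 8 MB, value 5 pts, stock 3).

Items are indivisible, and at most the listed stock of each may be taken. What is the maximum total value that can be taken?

82 pts

Best selections within size 20 and stock limits:
- 1×option 1 + 3×option 2: size 20, value 82
- 1×option 1 + 2×option 2: size 17, value 68
Best: 82 pts.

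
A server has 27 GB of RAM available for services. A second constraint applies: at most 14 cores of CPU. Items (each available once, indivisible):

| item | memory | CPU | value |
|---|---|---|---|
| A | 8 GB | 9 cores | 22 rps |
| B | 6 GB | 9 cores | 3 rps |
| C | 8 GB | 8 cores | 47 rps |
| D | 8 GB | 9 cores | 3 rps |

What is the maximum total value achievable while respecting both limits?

Feasible sets respecting both limits:
- C: memory 8, CPU 8, value 47
- A: memory 8, CPU 9, value 22
- B: memory 6, CPU 9, value 3
Best: 47 rps.

47 rps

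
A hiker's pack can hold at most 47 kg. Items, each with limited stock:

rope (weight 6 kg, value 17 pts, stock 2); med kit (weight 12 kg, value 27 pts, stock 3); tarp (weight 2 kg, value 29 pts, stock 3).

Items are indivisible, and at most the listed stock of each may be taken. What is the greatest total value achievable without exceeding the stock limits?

Best selections within weight 47 and stock limits:
- 2×rope + 2×med kit + 3×tarp: weight 42, value 175
- 3×med kit + 3×tarp: weight 42, value 168
- 1×rope + 2×med kit + 3×tarp: weight 36, value 158
Best: 175 pts.

175 pts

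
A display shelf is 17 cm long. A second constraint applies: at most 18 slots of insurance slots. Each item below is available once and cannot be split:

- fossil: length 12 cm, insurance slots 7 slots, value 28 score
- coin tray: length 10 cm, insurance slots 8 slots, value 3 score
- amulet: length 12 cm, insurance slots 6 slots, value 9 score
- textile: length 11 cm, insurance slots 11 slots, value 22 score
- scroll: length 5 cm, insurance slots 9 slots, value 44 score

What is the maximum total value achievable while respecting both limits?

Feasible sets respecting both limits:
- fossil+scroll: length 17, insurance slots 16, value 72
- amulet+scroll: length 17, insurance slots 15, value 53
- coin tray+scroll: length 15, insurance slots 17, value 47
- scroll: length 5, insurance slots 9, value 44
Best: 72 score.

72 score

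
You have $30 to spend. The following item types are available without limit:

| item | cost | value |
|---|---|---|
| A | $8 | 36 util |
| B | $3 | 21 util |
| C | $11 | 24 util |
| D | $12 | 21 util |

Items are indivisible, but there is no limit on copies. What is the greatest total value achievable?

Best value-per-unit is B at 21/3, and filling with it alone uses cost 10×3=30. No mix of the others beats 10×21 = 210.

210 util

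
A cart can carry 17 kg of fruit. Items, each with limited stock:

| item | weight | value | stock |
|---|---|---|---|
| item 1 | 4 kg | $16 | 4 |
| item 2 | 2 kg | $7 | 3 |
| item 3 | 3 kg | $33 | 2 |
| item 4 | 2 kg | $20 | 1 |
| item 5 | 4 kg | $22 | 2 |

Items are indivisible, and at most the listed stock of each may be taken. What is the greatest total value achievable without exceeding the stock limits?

$130

Best selections within weight 17 and stock limits:
- 2×item 3 + 1×item 4 + 2×item 5: weight 16, value 130
- 1×item 1 + 2×item 3 + 1×item 4 + 1×item 5: weight 16, value 124
- 2×item 2 + 2×item 3 + 1×item 4 + 1×item 5: weight 16, value 122
Best: $130.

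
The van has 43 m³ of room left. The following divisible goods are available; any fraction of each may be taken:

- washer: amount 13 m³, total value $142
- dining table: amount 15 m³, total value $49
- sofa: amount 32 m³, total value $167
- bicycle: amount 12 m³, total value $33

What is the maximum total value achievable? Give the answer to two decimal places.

Take in order of value per unit:
- washer (142/13 per unit): all 13 → value 142, running total 142.00
- sofa (167/32 per unit): 30 of 32 → value 30×167/32 = 156.5625, running total 298.56
Total 298.56.

298.56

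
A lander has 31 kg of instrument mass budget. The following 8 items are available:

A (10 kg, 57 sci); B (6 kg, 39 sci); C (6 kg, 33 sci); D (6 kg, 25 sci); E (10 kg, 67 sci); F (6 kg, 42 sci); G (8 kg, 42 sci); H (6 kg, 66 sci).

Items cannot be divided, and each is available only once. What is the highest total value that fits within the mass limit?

217 sci

Check high-value combinations within 31 kg:
- E+F+G+H: mass 10+6+8+6=30, value 67+42+42+66=217
- B+E+F+H: mass 6+10+6+6=28, value 39+67+42+66=214
- B+E+G+H: mass 6+10+8+6=30, value 39+67+42+66=214
Best: 217 sci.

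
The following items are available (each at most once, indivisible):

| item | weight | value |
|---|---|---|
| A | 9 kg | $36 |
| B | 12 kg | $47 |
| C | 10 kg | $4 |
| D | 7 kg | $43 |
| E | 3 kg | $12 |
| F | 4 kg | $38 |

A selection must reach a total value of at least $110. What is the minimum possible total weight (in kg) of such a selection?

Subsets with value ≥ 110, sorted by total weight:
- A+D+F: weight 20, value 117
- A+D+E+F: weight 23, value 129
- B+D+F: weight 23, value 128
- A+B+F: weight 25, value 121
Minimum weight: 20 kg.

20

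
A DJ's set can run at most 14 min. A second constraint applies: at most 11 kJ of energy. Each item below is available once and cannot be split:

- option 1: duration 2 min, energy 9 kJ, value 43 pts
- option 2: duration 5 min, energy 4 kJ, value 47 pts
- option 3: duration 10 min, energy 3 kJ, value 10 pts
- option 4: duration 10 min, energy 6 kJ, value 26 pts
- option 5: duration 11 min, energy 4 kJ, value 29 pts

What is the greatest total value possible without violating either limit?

47 pts

Feasible sets respecting both limits:
- option 2: duration 5, energy 4, value 47
- option 1: duration 2, energy 9, value 43
- option 5: duration 11, energy 4, value 29
- option 4: duration 10, energy 6, value 26
Best: 47 pts.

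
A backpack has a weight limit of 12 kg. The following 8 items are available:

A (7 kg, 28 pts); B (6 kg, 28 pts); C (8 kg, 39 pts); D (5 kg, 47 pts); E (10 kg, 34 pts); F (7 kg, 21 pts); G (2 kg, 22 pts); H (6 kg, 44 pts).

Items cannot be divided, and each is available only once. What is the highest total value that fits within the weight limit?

Check high-value combinations within 12 kg:
- D+H: weight 5+6=11, value 47+44=91
- B+D: weight 6+5=11, value 28+47=75
- A+D: weight 7+5=12, value 28+47=75
- B+H: weight 6+6=12, value 28+44=72
Best: 91 pts.

91 pts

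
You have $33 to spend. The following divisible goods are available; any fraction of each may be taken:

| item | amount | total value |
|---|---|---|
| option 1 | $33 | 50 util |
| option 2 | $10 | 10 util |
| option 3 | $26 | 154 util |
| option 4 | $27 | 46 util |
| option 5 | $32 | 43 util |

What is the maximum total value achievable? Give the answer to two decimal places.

Take in order of value per unit:
- option 3 (154/26 per unit): all 26 → value 154, running total 154.00
- option 4 (46/27 per unit): 7 of 27 → value 7×46/27 = 11.9259, running total 165.93
Total 165.93.

165.93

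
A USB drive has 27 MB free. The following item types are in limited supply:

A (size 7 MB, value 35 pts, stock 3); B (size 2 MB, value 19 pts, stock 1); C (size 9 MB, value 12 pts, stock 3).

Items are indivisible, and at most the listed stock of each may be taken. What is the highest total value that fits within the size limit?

Top feasible selections:
- 3×A + 1×B: size 23, value 124
- 3×A: size 21, value 105
- 2×A + 1×B + 1×C: size 25, value 101
- 2×A + 1×B: size 16, value 89
Best: 124 pts.

124 pts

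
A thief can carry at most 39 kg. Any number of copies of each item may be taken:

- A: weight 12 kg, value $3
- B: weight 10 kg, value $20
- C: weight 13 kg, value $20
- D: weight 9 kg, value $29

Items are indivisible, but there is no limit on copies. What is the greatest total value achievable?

$116

Best value-per-unit is D at 29/9, and filling with it alone uses weight 4×9=36. No mix of the others beats 4×29 = 116.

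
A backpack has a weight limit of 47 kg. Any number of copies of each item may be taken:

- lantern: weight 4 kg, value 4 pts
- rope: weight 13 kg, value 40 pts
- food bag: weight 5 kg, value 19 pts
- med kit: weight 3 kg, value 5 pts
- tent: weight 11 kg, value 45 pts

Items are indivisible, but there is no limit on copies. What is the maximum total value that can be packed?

Best value-per-unit is tent at 45/11; filling with it alone gives 4×45 = 180.
Optimal mix: 5×food bag + 2×tent → weight 47, value 185.

185 pts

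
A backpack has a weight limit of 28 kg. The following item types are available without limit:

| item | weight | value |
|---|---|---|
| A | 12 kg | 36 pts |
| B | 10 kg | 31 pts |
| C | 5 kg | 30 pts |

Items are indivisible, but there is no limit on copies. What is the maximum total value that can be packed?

Best value-per-unit is C at 30/5, and filling with it alone uses weight 5×5=25. No mix of the others beats 5×30 = 150.

150 pts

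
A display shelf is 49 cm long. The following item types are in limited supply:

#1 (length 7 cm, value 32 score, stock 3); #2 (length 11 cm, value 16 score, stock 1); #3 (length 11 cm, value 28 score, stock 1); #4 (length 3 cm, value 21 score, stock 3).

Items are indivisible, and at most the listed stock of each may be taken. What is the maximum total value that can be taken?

Top feasible selections:
- 3×#1 + 1×#3 + 3×#4: length 41, value 187
- 3×#1 + 1×#2 + 1×#3 + 2×#4: length 49, value 182
- 3×#1 + 1×#2 + 3×#4: length 41, value 175
- 2×#1 + 1×#2 + 1×#3 + 3×#4: length 45, value 171
Best: 187 score.

187 score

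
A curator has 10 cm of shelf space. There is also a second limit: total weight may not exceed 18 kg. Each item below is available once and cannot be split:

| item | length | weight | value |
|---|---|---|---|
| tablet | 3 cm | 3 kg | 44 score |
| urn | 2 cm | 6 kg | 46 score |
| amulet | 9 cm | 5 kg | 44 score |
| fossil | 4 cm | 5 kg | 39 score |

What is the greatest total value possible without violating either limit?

Feasible sets respecting both limits:
- tablet+urn+fossil: length 9, weight 14, value 129
- tablet+urn: length 5, weight 9, value 90
- urn+fossil: length 6, weight 11, value 85
Best: 129 score.

129 score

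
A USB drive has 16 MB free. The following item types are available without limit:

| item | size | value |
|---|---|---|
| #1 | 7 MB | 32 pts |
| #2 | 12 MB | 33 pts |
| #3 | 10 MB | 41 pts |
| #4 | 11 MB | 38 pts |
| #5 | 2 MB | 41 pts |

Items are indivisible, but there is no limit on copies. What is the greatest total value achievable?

Best value-per-unit is #5 at 41/2, and filling with it alone uses size 8×2=16. No mix of the others beats 8×41 = 328.

328 pts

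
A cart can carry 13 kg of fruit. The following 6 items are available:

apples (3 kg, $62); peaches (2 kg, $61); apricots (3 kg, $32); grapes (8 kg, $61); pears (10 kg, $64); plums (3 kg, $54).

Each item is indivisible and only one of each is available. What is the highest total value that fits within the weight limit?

$209

Check high-value combinations within 13 kg:
- apples+peaches+apricots+plums: weight 3+2+3+3=11, value 62+61+32+54=209
- apples+peaches+grapes: weight 3+2+8=13, value 62+61+61=184
- apples+peaches+plums: weight 3+2+3=8, value 62+61+54=177
- peaches+grapes+plums: weight 2+8+3=13, value 61+61+54=176
Best: $209.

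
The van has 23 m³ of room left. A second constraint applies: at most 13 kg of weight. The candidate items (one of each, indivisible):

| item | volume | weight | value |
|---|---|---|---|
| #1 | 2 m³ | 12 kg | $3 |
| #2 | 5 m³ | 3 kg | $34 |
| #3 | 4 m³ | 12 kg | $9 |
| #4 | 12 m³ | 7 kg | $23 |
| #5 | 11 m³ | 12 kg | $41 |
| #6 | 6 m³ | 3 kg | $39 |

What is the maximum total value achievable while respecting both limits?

Feasible sets respecting both limits:
- #2+#4+#6: volume 23, weight 13, value 96
- #2+#6: volume 11, weight 6, value 73
- #4+#6: volume 18, weight 10, value 62
- #2+#4: volume 17, weight 10, value 57
Best: $96.

$96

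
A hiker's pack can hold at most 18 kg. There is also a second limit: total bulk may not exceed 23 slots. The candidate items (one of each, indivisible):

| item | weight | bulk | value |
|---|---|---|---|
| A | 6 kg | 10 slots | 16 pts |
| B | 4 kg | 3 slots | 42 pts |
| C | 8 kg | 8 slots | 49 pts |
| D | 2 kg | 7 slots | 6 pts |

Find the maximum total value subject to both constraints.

Feasible sets respecting both limits:
- A+B+C: weight 18, bulk 21, value 107
- B+C+D: weight 14, bulk 18, value 97
- B+C: weight 12, bulk 11, value 91
- A+C: weight 14, bulk 18, value 65
Best: 107 pts.

107 pts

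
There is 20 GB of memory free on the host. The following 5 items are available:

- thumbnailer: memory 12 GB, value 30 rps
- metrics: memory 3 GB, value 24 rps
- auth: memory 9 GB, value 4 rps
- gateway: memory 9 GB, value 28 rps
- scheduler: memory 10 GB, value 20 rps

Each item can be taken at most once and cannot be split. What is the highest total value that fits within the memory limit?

54 rps

Check high-value combinations within 20 GB:
- thumbnailer+metrics: memory 12+3=15, value 30+24=54
- metrics+gateway: memory 3+9=12, value 24+28=52
- gateway+scheduler: memory 9+10=19, value 28+20=48
- metrics+scheduler: memory 3+10=13, value 24+20=44
- auth+gateway: memory 9+9=18, value 4+28=32
Best: 54 rps.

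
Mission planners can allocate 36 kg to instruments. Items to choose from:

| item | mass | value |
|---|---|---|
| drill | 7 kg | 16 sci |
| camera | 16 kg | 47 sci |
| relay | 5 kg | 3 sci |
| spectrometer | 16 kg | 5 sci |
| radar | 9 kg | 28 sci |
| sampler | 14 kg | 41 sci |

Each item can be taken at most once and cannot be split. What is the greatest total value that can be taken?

91 sci

Check high-value combinations within 36 kg:
- drill+camera+radar: mass 7+16+9=32, value 16+47+28=91
- camera+relay+sampler: mass 16+5+14=35, value 47+3+41=91
- camera+sampler: mass 16+14=30, value 47+41=88
- drill+relay+radar+sampler: mass 7+5+9+14=35, value 16+3+28+41=88
- drill+radar+sampler: mass 7+9+14=30, value 16+28+41=85
Best: 91 sci.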